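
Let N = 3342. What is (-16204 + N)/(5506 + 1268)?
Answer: -6431/3387 ≈ -1.8987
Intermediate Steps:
(-16204 + N)/(5506 + 1268) = (-16204 + 3342)/(5506 + 1268) = -12862/6774 = -12862*1/6774 = -6431/3387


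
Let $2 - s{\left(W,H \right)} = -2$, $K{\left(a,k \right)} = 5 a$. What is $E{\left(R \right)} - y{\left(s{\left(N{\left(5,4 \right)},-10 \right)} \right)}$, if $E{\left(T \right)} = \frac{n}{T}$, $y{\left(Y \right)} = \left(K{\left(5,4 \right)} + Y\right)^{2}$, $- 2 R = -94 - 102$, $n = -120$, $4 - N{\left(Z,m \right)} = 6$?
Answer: $- \frac{41269}{49} \approx -842.22$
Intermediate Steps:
$N{\left(Z,m \right)} = -2$ ($N{\left(Z,m \right)} = 4 - 6 = -2$)
$s{\left(W,H \right)} = 4$ ($s{\left(W,H \right)} = 2 - -2 = 2 + 2 = 4$)
$R = 98$ ($R = - \frac{-94 - 102}{2} = \left(- \frac{1}{2}\right) \left(-196\right) = 98$)
$y{\left(Y \right)} = \left(25 + Y\right)^{2}$ ($y{\left(Y \right)} = \left(5 \cdot 5 + Y\right)^{2} = \left(25 + Y\right)^{2}$)
$E{\left(T \right)} = - \frac{120}{T}$
$E{\left(R \right)} - y{\left(s{\left(N{\left(5,4 \right)},-10 \right)} \right)} = - \frac{120}{98} - \left(25 + 4\right)^{2} = \left(-120\right) \frac{1}{98} - 29^{2} = - \frac{60}{49} - 841 = - \frac{41269}{49}$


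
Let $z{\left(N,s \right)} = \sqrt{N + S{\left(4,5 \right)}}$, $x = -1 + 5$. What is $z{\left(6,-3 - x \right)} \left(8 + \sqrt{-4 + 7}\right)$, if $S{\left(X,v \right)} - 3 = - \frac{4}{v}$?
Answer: $\frac{\sqrt{205} \left(8 + \sqrt{3}\right)}{5} \approx 27.868$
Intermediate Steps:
$S{\left(X,v \right)} = 3 - \frac{4}{v}$
$x = 4$
$z{\left(N,s \right)} = \sqrt{\frac{11}{5} + N}$ ($z{\left(N,s \right)} = \sqrt{N + \left(3 - \frac{4}{5}\right)} = \sqrt{N + \frac{11}{5}} = \sqrt{\frac{11}{5} + N}$)
$z{\left(6,-3 - x \right)} \left(8 + \sqrt{-4 + 7}\right) = \frac{\sqrt{55 + 25 \cdot 6}}{5} \left(8 + \sqrt{-4 + 7}\right) = \frac{\sqrt{55 + 150}}{5} \left(8 + \sqrt{3}\right) = \frac{\sqrt{205}}{5} \left(8 + \sqrt{3}\right) = \frac{\sqrt{205} \left(8 + \sqrt{3}\right)}{5}$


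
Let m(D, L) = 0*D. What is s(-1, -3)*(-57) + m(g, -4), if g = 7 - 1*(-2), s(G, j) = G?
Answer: 57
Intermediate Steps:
g = 9 (g = 7 + 2 = 9)
m(D, L) = 0
s(-1, -3)*(-57) + m(g, -4) = -1*(-57) + 0 = 57 + 0 = 57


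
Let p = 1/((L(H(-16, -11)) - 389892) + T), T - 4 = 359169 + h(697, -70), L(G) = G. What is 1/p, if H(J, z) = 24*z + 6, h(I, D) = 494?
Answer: -30483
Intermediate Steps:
H(J, z) = 6 + 24*z
T = 359667 (T = 4 + (359169 + 494) = 4 + 359663 = 359667)
p = -1/30483 (p = 1/(((6 + 24*(-11)) - 389892) + 359667) = 1/(((6 - 264) - 389892) + 359667) = 1/((-258 - 389892) + 359667) = 1/(-390150 + 359667) = 1/(-30483) = -1/30483 ≈ -3.2805e-5)
1/p = 1/(-1/30483) = -30483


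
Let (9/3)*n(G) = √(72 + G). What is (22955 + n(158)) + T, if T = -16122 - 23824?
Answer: -16991 + √230/3 ≈ -16986.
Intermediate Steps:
n(G) = √(72 + G)/3
T = -39946
(22955 + n(158)) + T = (22955 + √(72 + 158)/3) - 39946 = (22955 + √230/3) - 39946 = -16991 + √230/3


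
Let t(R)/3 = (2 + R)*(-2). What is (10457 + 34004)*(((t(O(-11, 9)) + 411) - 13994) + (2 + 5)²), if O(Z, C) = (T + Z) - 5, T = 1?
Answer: -598267216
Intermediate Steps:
O(Z, C) = -4 + Z (O(Z, C) = (1 + Z) - 5 = -4 + Z)
t(R) = -12 - 6*R (t(R) = 3*((2 + R)*(-2)) = 3*(-4 - 2*R) = -12 - 6*R)
(10457 + 34004)*(((t(O(-11, 9)) + 411) - 13994) + (2 + 5)²) = (10457 + 34004)*((((-12 - 6*(-4 - 11)) + 411) - 13994) + (2 + 5)²) = 44461*((((-12 - 6*(-15)) + 411) - 13994) + 7²) = 44461*((((-12 + 90) + 411) - 13994) + 49) = 44461*(((78 + 411) - 13994) + 49) = 44461*((489 - 13994) + 49) = 44461*(-13505 + 49) = 44461*(-13456) = -598267216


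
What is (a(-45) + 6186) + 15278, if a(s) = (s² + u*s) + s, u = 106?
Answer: 18674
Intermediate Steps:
a(s) = s² + 107*s (a(s) = (s² + 106*s) + s = s² + 107*s)
(a(-45) + 6186) + 15278 = (-45*(107 - 45) + 6186) + 15278 = (-45*62 + 6186) + 15278 = (-2790 + 6186) + 15278 = 3396 + 15278 = 18674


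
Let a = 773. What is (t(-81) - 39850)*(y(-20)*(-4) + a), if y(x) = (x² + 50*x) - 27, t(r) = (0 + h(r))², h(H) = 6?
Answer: -130629734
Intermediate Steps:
t(r) = 36 (t(r) = (0 + 6)² = 6² = 36)
y(x) = -27 + x² + 50*x
(t(-81) - 39850)*(y(-20)*(-4) + a) = (36 - 39850)*((-27 + (-20)² + 50*(-20))*(-4) + 773) = -39814*((-27 + 400 - 1000)*(-4) + 773) = -39814*(-627*(-4) + 773) = -39814*(2508 + 773) = -39814*3281 = -130629734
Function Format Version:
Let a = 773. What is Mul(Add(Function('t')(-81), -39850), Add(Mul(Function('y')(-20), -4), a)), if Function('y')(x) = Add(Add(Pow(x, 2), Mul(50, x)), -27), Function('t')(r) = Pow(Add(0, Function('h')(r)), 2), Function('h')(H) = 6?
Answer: -130629734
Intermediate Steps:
Function('t')(r) = 36 (Function('t')(r) = Pow(Add(0, 6), 2) = Pow(6, 2) = 36)
Function('y')(x) = Add(-27, Pow(x, 2), Mul(50, x))
Mul(Add(Function('t')(-81), -39850), Add(Mul(Function('y')(-20), -4), a)) = Mul(Add(36, -39850), Add(Mul(Add(-27, Pow(-20, 2), Mul(50, -20)), -4), 773)) = Mul(-39814, Add(Mul(Add(-27, 400, -1000), -4), 773)) = Mul(-39814, Add(Mul(-627, -4), 773)) = Mul(-39814, Add(2508, 773)) = Mul(-39814, 3281) = -130629734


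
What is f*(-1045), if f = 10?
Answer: -10450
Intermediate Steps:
f*(-1045) = 10*(-1045) = -10450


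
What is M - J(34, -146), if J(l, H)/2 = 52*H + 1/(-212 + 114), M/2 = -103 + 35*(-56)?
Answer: 541843/49 ≈ 11058.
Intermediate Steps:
M = -4126 (M = 2*(-103 + 35*(-56)) = 2*(-103 - 1960) = 2*(-2063) = -4126)
J(l, H) = -1/49 + 104*H (J(l, H) = 2*(52*H + 1/(-212 + 114)) = 2*(52*H + 1/(-98)) = 2*(52*H - 1/98) = 2*(-1/98 + 52*H) = -1/49 + 104*H)
M - J(34, -146) = -4126 - (-1/49 + 104*(-146)) = -4126 - (-1/49 - 15184) = -4126 - 1*(-744017/49) = -4126 + 744017/49 = 541843/49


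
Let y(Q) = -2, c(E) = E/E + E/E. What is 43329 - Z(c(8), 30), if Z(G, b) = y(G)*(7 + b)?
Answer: 43403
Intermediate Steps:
c(E) = 2 (c(E) = 1 + 1 = 2)
Z(G, b) = -14 - 2*b (Z(G, b) = -2*(7 + b) = -14 - 2*b)
43329 - Z(c(8), 30) = 43329 - (-14 - 2*30) = 43329 - (-14 - 60) = 43329 - 1*(-74) = 43329 + 74 = 43403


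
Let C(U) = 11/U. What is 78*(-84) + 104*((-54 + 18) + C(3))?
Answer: -29744/3 ≈ -9914.7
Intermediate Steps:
78*(-84) + 104*((-54 + 18) + C(3)) = 78*(-84) + 104*((-54 + 18) + 11/3) = -6552 + 104*(-36 + 11*(1/3)) = -6552 + 104*(-36 + 11/3) = -6552 + 104*(-97/3) = -6552 - 10088/3 = -29744/3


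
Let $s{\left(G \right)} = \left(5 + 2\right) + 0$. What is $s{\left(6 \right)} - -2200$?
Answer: $2207$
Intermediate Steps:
$s{\left(G \right)} = 7$ ($s{\left(G \right)} = 7 + 0 = 7$)
$s{\left(6 \right)} - -2200 = 7 - -2200 = 7 + 2200 = 2207$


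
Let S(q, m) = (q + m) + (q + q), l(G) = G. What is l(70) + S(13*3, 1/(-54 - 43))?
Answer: 18138/97 ≈ 186.99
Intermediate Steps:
S(q, m) = m + 3*q (S(q, m) = (m + q) + 2*q = m + 3*q)
l(70) + S(13*3, 1/(-54 - 43)) = 70 + (1/(-54 - 43) + 3*(13*3)) = 70 + (1/(-97) + 3*39) = 70 + (-1/97 + 117) = 70 + 11348/97 = 18138/97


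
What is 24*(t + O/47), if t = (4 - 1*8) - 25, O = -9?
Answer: -32928/47 ≈ -700.60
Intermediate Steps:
t = -29 (t = (4 - 8) - 25 = -4 - 25 = -29)
24*(t + O/47) = 24*(-29 - 9/47) = 24*(-1372/47) = -32928/47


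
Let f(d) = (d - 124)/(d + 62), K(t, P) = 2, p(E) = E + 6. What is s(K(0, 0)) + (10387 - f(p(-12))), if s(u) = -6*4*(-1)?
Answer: 291573/28 ≈ 10413.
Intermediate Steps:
p(E) = 6 + E
f(d) = (-124 + d)/(62 + d)
s(u) = 24 (s(u) = -24*(-1) = 24)
s(K(0, 0)) + (10387 - f(p(-12))) = 24 + (10387 - (-124 + (6 - 12))/(62 + (6 - 12))) = 24 + (10387 - (-124 - 6)/(62 - 6)) = 24 + (10387 - (-130)/56) = 24 + (10387 - 1*(-65/28)) = 24 + (10387 + 65/28) = 24 + 290901/28 = 291573/28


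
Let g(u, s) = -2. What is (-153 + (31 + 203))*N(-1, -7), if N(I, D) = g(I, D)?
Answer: -162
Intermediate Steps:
N(I, D) = -2
(-153 + (31 + 203))*N(-1, -7) = (-153 + (31 + 203))*(-2) = (-153 + 234)*(-2) = 81*(-2) = -162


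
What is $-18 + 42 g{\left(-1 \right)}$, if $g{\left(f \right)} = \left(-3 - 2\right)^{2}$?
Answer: $1032$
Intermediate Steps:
$g{\left(f \right)} = 25$ ($g{\left(f \right)} = \left(-5\right)^{2} = 25$)
$-18 + 42 g{\left(-1 \right)} = -18 + 42 \cdot 25 = -18 + 1050 = 1032$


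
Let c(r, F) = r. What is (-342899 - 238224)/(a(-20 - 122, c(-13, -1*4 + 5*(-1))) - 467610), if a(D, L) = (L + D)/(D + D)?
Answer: 165038932/132801085 ≈ 1.2428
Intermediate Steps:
a(D, L) = (D + L)/(2*D) (a(D, L) = (D + L)/((2*D)) = (D + L)*(1/(2*D)) = (D + L)/(2*D))
(-342899 - 238224)/(a(-20 - 122, c(-13, -1*4 + 5*(-1))) - 467610) = (-342899 - 238224)/(((-20 - 122) - 13)/(2*(-20 - 122)) - 467610) = -581123/((½)*(-142 - 13)/(-142) - 467610) = -581123/((½)*(-1/142)*(-155) - 467610) = -581123/(155/284 - 467610) = -581123/(-132801085/284) = -581123*(-284/132801085) = 165038932/132801085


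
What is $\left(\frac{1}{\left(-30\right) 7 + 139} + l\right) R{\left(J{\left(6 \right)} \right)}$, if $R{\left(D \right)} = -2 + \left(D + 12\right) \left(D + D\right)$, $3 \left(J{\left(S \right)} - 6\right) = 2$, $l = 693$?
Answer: $\frac{109326844}{639} \approx 1.7109 \cdot 10^{5}$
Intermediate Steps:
$J{\left(S \right)} = \frac{20}{3}$ ($J{\left(S \right)} = 6 + \frac{1}{3} \cdot 2 = 6 + \frac{2}{3} = \frac{20}{3}$)
$R{\left(D \right)} = -2 + 2 D \left(12 + D\right)$ ($R{\left(D \right)} = -2 + \left(12 + D\right) 2 D = -2 + 2 D \left(12 + D\right)$)
$\left(\frac{1}{\left(-30\right) 7 + 139} + l\right) R{\left(J{\left(6 \right)} \right)} = \left(\frac{1}{\left(-30\right) 7 + 139} + 693\right) \left(-2 + 2 \left(\frac{20}{3}\right)^{2} + 24 \cdot \frac{20}{3}\right) = \left(\frac{1}{-210 + 139} + 693\right) \left(-2 + 2 \cdot \frac{400}{9} + 160\right) = \left(\frac{1}{-71} + 693\right) \left(-2 + \frac{800}{9} + 160\right) = \left(- \frac{1}{71} + 693\right) \frac{2222}{9} = \frac{49202}{71} \cdot \frac{2222}{9} = \frac{109326844}{639}$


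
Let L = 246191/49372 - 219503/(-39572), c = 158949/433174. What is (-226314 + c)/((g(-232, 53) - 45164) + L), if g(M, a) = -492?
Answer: 1710109013505601059/344913926936041222 ≈ 4.9581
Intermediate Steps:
c = 22707/61882 (c = 158949*(1/433174) = 22707/61882 ≈ 0.36694)
L = 1286223273/122109299 (L = 246191*(1/49372) - 219503*(-1/39572) = 246191/49372 + 219503/39572 = 1286223273/122109299 ≈ 10.533)
(-226314 + c)/((g(-232, 53) - 45164) + L) = (-226314 + 22707/61882)/((-492 - 45164) + 1286223273/122109299) = -14004740241/(61882*(-45656 + 1286223273/122109299)) = -14004740241/(61882*(-5573735931871/122109299)) = -14004740241/61882*(-122109299/5573735931871) = 1710109013505601059/344913926936041222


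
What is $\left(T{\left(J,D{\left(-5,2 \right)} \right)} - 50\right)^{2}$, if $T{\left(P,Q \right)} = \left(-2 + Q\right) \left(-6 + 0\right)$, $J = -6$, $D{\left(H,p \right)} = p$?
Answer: $2500$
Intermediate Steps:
$T{\left(P,Q \right)} = 12 - 6 Q$ ($T{\left(P,Q \right)} = \left(-2 + Q\right) \left(-6\right) = 12 - 6 Q$)
$\left(T{\left(J,D{\left(-5,2 \right)} \right)} - 50\right)^{2} = \left(\left(12 - 12\right) - 50\right)^{2} = \left(0 - 50\right)^{2} = \left(-50\right)^{2} = 2500$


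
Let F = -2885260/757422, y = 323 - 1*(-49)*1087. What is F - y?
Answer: -20295050276/378711 ≈ -53590.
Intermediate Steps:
y = 53586 (y = 323 + 49*1087 = 323 + 53263 = 53586)
F = -1442630/378711 (F = -2885260*1/757422 = -1442630/378711 ≈ -3.8093)
F - y = -1442630/378711 - 1*53586 = -1442630/378711 - 53586 = -20295050276/378711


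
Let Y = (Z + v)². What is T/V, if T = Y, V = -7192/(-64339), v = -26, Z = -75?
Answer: 656322139/7192 ≈ 91257.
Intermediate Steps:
V = 7192/64339 (V = -7192*(-1/64339) = 7192/64339 ≈ 0.11178)
Y = 10201 (Y = (-75 - 26)² = (-101)² = 10201)
T = 10201
T/V = 10201/(7192/64339) = 10201*(64339/7192) = 656322139/7192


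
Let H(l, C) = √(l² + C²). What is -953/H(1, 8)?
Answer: -953*√65/65 ≈ -118.21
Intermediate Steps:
H(l, C) = √(C² + l²)
-953/H(1, 8) = -953/√(8² + 1²) = -953/√(64 + 1) = -953*√65/65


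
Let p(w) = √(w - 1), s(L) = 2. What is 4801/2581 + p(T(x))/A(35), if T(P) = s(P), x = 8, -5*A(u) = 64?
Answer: 294359/165184 ≈ 1.7820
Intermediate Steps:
A(u) = -64/5 (A(u) = -⅕*64 = -64/5)
T(P) = 2
p(w) = √(-1 + w)
4801/2581 + p(T(x))/A(35) = 4801/2581 + √(-1 + 2)/(-64/5) = 4801*(1/2581) + √1*(-5/64) = 4801/2581 + 1*(-5/64) = 4801/2581 - 5/64 = 294359/165184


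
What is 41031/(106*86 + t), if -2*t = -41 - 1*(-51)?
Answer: 13677/3037 ≈ 4.5035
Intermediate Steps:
t = -5 (t = -(-41 - 1*(-51))/2 = -(-41 + 51)/2 = -½*10 = -5)
41031/(106*86 + t) = 41031/(106*86 - 5) = 41031/(9116 - 5) = 41031/9111 = 41031*(1/9111) = 13677/3037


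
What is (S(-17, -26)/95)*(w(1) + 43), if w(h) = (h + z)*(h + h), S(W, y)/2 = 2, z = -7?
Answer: 124/95 ≈ 1.3053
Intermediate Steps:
S(W, y) = 4 (S(W, y) = 2*2 = 4)
w(h) = 2*h*(-7 + h) (w(h) = (h - 7)*(h + h) = (-7 + h)*(2*h) = 2*h*(-7 + h))
(S(-17, -26)/95)*(w(1) + 43) = (4/95)*(2*1*(-7 + 1) + 43) = (4*(1/95))*(2*1*(-6) + 43) = 4*(-12 + 43)/95 = (4/95)*31 = 124/95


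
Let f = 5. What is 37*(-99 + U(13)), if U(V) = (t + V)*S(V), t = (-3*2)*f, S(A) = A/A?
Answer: -4292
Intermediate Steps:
S(A) = 1
t = -30 (t = -3*2*5 = -6*5 = -30)
U(V) = -30 + V (U(V) = (-30 + V)*1 = -30 + V)
37*(-99 + U(13)) = 37*(-99 + (-30 + 13)) = 37*(-99 - 17) = 37*(-116) = -4292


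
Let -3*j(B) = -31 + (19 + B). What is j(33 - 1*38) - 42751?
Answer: -128236/3 ≈ -42745.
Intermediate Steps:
j(B) = 4 - B/3 (j(B) = -(-31 + (19 + B))/3 = -(-12 + B)/3 = 4 - B/3)
j(33 - 1*38) - 42751 = (4 - (33 - 1*38)/3) - 42751 = (4 - (33 - 38)/3) - 42751 = (4 - ⅓*(-5)) - 42751 = (4 + 5/3) - 42751 = 17/3 - 42751 = -128236/3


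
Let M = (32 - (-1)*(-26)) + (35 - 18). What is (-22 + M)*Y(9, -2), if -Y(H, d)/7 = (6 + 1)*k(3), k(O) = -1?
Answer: 49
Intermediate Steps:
Y(H, d) = 49 (Y(H, d) = -7*(6 + 1)*(-1) = -49*(-1) = -7*(-7) = 49)
M = 23 (M = (32 - 1*26) + 17 = (32 - 26) + 17 = 6 + 17 = 23)
(-22 + M)*Y(9, -2) = (-22 + 23)*49 = 1*49 = 49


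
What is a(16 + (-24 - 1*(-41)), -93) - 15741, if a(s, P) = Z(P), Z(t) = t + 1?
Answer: -15833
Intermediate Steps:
Z(t) = 1 + t
a(s, P) = 1 + P
a(16 + (-24 - 1*(-41)), -93) - 15741 = (1 - 93) - 15741 = -92 - 15741 = -15833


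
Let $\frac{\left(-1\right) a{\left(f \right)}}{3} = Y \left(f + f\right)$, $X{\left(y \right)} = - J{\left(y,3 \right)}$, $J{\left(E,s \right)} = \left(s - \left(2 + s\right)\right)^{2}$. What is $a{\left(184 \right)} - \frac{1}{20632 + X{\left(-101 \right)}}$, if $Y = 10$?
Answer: $- \frac{227733121}{20628} \approx -11040.0$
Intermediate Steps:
$J{\left(E,s \right)} = 4$ ($J{\left(E,s \right)} = \left(s - \left(2 + s\right)\right)^{2} = \left(-2\right)^{2} = 4$)
$X{\left(y \right)} = -4$ ($X{\left(y \right)} = \left(-1\right) 4 = -4$)
$a{\left(f \right)} = - 60 f$ ($a{\left(f \right)} = - 3 \cdot 10 \left(f + f\right) = - 3 \cdot 10 \cdot 2 f = - 3 \cdot 20 f = - 60 f$)
$a{\left(184 \right)} - \frac{1}{20632 + X{\left(-101 \right)}} = \left(-60\right) 184 - \frac{1}{20632 - 4} = -11040 - \frac{1}{20628} = - \frac{227733121}{20628}$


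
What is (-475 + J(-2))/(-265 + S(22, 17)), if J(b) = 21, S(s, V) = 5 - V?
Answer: 454/277 ≈ 1.6390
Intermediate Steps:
(-475 + J(-2))/(-265 + S(22, 17)) = (-475 + 21)/(-265 + (5 - 1*17)) = -454/(-265 + (5 - 17)) = -454/(-265 - 12) = -454/(-277) = -454*(-1/277) = 454/277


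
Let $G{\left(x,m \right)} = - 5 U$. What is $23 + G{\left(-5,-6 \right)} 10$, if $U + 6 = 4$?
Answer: $123$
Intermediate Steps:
$U = -2$ ($U = -6 + 4 = -2$)
$G{\left(x,m \right)} = 10$ ($G{\left(x,m \right)} = \left(-5\right) \left(-2\right) = 10$)
$23 + G{\left(-5,-6 \right)} 10 = 23 + 10 \cdot 10 = 23 + 100 = 123$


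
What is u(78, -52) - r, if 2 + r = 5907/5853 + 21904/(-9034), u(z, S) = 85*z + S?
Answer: 57999822239/8812667 ≈ 6581.4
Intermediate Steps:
u(z, S) = S + 85*z
r = -30098713/8812667 (r = -2 + (5907/5853 + 21904/(-9034)) = -2 + (5907*(1/5853) + 21904*(-1/9034)) = -2 + (1969/1951 - 10952/4517) = -2 - 12473379/8812667 = -30098713/8812667 ≈ -3.4154)
u(78, -52) - r = (-52 + 85*78) - 1*(-30098713/8812667) = (-52 + 6630) + 30098713/8812667 = 6578 + 30098713/8812667 = 57999822239/8812667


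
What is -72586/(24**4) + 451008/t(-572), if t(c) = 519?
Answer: 24932659679/28698624 ≈ 868.78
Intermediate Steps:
-72586/(24**4) + 451008/t(-572) = -72586/(24**4) + 451008/519 = -72586/331776 + 451008*(1/519) = -72586*1/331776 + 150336/173 = -36293/165888 + 150336/173 = 24932659679/28698624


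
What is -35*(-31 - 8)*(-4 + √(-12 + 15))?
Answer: -5460 + 1365*√3 ≈ -3095.8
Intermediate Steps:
-35*(-31 - 8)*(-4 + √(-12 + 15)) = -(-1365)*(-4 + √3) = -35*(156 - 39*√3) = -5460 + 1365*√3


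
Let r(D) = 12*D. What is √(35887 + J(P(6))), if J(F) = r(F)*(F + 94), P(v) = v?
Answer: √43087 ≈ 207.57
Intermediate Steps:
J(F) = 12*F*(94 + F) (J(F) = (12*F)*(F + 94) = (12*F)*(94 + F) = 12*F*(94 + F))
√(35887 + J(P(6))) = √(35887 + 12*6*(94 + 6)) = √(35887 + 12*6*100) = √(35887 + 7200) = √43087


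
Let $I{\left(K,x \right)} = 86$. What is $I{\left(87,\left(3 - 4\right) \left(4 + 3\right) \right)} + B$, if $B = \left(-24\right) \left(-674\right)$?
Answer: $16262$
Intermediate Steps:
$B = 16176$
$I{\left(87,\left(3 - 4\right) \left(4 + 3\right) \right)} + B = 86 + 16176 = 16262$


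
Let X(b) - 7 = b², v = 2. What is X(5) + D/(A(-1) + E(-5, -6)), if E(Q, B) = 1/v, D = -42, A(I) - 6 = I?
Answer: 268/11 ≈ 24.364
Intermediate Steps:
A(I) = 6 + I
E(Q, B) = ½ (E(Q, B) = 1/2 = ½)
X(b) = 7 + b²
X(5) + D/(A(-1) + E(-5, -6)) = (7 + 5²) - 42/((6 - 1) + ½) = (7 + 25) - 42/(5 + ½) = 32 - 42/(11/2) = 32 + (2/11)*(-42) = 32 - 84/11 = 268/11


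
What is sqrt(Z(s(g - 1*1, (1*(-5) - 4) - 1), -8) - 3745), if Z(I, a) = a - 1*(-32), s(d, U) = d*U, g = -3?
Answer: 61*I ≈ 61.0*I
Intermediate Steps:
s(d, U) = U*d
Z(I, a) = 32 + a (Z(I, a) = a + 32 = 32 + a)
sqrt(Z(s(g - 1*1, (1*(-5) - 4) - 1), -8) - 3745) = sqrt((32 - 8) - 3745) = sqrt(24 - 3745) = sqrt(-3721) = 61*I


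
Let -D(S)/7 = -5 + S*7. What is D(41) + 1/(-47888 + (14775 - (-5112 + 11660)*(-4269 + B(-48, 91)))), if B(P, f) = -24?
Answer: -55424888273/28077451 ≈ -1974.0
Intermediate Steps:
D(S) = 35 - 49*S (D(S) = -7*(-5 + S*7) = -7*(-5 + 7*S) = 35 - 49*S)
D(41) + 1/(-47888 + (14775 - (-5112 + 11660)*(-4269 + B(-48, 91)))) = (35 - 49*41) + 1/(-47888 + (14775 - (-5112 + 11660)*(-4269 - 24))) = (35 - 2009) + 1/(-47888 + (14775 - 6548*(-4293))) = -1974 + 1/(-47888 + (14775 - 1*(-28110564))) = -1974 + 1/(-47888 + (14775 + 28110564)) = -1974 + 1/(-47888 + 28125339) = -1974 + 1/28077451 = -55424888273/28077451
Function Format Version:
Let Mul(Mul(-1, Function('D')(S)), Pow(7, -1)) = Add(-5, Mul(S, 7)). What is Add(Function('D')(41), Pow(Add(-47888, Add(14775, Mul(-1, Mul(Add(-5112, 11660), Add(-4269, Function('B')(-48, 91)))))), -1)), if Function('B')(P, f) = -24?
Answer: Rational(-55424888273, 28077451) ≈ -1974.0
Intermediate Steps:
Function('D')(S) = Add(35, Mul(-49, S)) (Function('D')(S) = Mul(-7, Add(-5, Mul(S, 7))) = Mul(-7, Add(-5, Mul(7, S))) = Add(35, Mul(-49, S)))
Add(Function('D')(41), Pow(Add(-47888, Add(14775, Mul(-1, Mul(Add(-5112, 11660), Add(-4269, Function('B')(-48, 91)))))), -1)) = Add(Add(35, Mul(-49, 41)), Pow(Add(-47888, Add(14775, Mul(-1, Mul(Add(-5112, 11660), Add(-4269, -24))))), -1)) = Add(Add(35, -2009), Pow(Add(-47888, Add(14775, Mul(-1, Mul(6548, -4293)))), -1)) = Add(-1974, Pow(Add(-47888, Add(14775, Mul(-1, -28110564))), -1)) = Add(-1974, Pow(Add(-47888, Add(14775, 28110564)), -1)) = Add(-1974, Pow(Add(-47888, 28125339), -1)) = Add(-1974, Pow(28077451, -1)) = Add(-1974, Rational(1, 28077451)) = Rational(-55424888273, 28077451)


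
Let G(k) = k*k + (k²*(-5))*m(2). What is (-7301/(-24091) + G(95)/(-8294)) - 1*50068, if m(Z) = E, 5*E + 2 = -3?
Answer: -5002684402214/99905377 ≈ -50074.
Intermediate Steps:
E = -1 (E = -⅖ + (⅕)*(-3) = -⅖ - ⅗ = -1)
m(Z) = -1
G(k) = 6*k² (G(k) = k*k + (k²*(-5))*(-1) = k² - 5*k²*(-1) = k² + 5*k² = 6*k²)
(-7301/(-24091) + G(95)/(-8294)) - 1*50068 = (-7301/(-24091) + (6*95²)/(-8294)) - 1*50068 = (-7301*(-1/24091) + (6*9025)*(-1/8294)) - 50068 = (7301/24091 + 54150*(-1/8294)) - 50068 = (7301/24091 - 27075/4147) - 50068 = -621986578/99905377 - 50068 = -5002684402214/99905377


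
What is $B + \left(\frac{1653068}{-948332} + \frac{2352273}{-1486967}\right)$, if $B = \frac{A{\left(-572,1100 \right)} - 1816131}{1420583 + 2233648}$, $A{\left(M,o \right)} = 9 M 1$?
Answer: $- \frac{234549873214187367}{61344897803983871} \approx -3.8235$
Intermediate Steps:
$A{\left(M,o \right)} = 9 M$
$B = - \frac{607093}{1218077}$ ($B = \frac{9 \left(-572\right) - 1816131}{1420583 + 2233648} = \frac{-5148 - 1816131}{3654231} = \left(-5148 - 1816131\right) \frac{1}{3654231} = \left(-1821279\right) \frac{1}{3654231} = - \frac{607093}{1218077} \approx -0.4984$)
$B + \left(\frac{1653068}{-948332} + \frac{2352273}{-1486967}\right) = - \frac{607093}{1218077} + \left(\frac{1653068}{-948332} + \frac{2352273}{-1486967}\right) = - \frac{607093}{1218077} + \left(1653068 \left(- \frac{1}{948332}\right) + 2352273 \left(- \frac{1}{1486967}\right)\right) = - \frac{607093}{1218077} - \frac{1172198330848}{352534597261} = - \frac{234549873214187367}{61344897803983871}$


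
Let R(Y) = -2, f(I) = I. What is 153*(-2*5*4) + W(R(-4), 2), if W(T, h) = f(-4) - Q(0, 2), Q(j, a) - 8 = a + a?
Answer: -6136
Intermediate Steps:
Q(j, a) = 8 + 2*a (Q(j, a) = 8 + (a + a) = 8 + 2*a)
W(T, h) = -16 (W(T, h) = -4 - (8 + 2*2) = -4 - (8 + 4) = -4 - 1*12 = -4 - 12 = -16)
153*(-2*5*4) + W(R(-4), 2) = 153*(-2*5*4) - 16 = 153*(-10*4) - 16 = 153*(-40) - 16 = -6120 - 16 = -6136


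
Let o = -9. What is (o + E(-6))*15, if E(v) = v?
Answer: -225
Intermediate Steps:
(o + E(-6))*15 = (-9 - 6)*15 = -15*15 = -225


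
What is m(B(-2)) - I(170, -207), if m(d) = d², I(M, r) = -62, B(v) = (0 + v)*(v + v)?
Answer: 126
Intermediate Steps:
B(v) = 2*v² (B(v) = v*(2*v) = 2*v²)
m(B(-2)) - I(170, -207) = (2*(-2)²)² - 1*(-62) = (2*4)² + 62 = 8² + 62 = 64 + 62 = 126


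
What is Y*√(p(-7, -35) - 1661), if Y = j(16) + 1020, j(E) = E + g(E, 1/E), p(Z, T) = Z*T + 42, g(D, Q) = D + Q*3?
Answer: 16835*I*√1374/16 ≈ 39002.0*I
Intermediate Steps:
g(D, Q) = D + 3*Q
p(Z, T) = 42 + T*Z (p(Z, T) = T*Z + 42 = 42 + T*Z)
j(E) = 2*E + 3/E (j(E) = E + (E + 3/E) = 2*E + 3/E)
Y = 16835/16 (Y = (2*16 + 3/16) + 1020 = (32 + 3*(1/16)) + 1020 = (32 + 3/16) + 1020 = 515/16 + 1020 = 16835/16 ≈ 1052.2)
Y*√(p(-7, -35) - 1661) = 16835*√((42 - 35*(-7)) - 1661)/16 = 16835*√((42 + 245) - 1661)/16 = 16835*√(287 - 1661)/16 = 16835*√(-1374)/16 = 16835*(I*√1374)/16 = 16835*I*√1374/16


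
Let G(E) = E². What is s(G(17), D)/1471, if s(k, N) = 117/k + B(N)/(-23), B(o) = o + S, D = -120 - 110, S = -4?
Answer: 70317/9777737 ≈ 0.0071915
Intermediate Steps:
D = -230
B(o) = -4 + o (B(o) = o - 4 = -4 + o)
s(k, N) = 4/23 + 117/k - N/23 (s(k, N) = 117/k + (-4 + N)/(-23) = 117/k + (-4 + N)*(-1/23) = 117/k + (4/23 - N/23) = 4/23 + 117/k - N/23)
s(G(17), D)/1471 = ((2691 + 17²*(4 - 1*(-230)))/(23*(17²)))/1471 = ((1/23)*(2691 + 289*(4 + 230))/289)*(1/1471) = ((1/23)*(1/289)*(2691 + 289*234))*(1/1471) = ((1/23)*(1/289)*(2691 + 67626))*(1/1471) = ((1/23)*(1/289)*70317)*(1/1471) = (70317/6647)*(1/1471) = 70317/9777737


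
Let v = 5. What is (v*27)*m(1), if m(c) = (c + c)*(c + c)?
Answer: 540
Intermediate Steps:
m(c) = 4*c² (m(c) = (2*c)*(2*c) = 4*c²)
(v*27)*m(1) = (5*27)*(4*1²) = 135*(4*1) = 135*4 = 540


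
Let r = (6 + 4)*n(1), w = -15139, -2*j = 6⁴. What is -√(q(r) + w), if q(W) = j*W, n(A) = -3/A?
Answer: -√4301 ≈ -65.582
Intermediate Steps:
j = -648 (j = -½*6⁴ = -½*1296 = -648)
r = -30 (r = (6 + 4)*(-3/1) = 10*(-3*1) = 10*(-3) = -30)
q(W) = -648*W
-√(q(r) + w) = -√(-648*(-30) - 15139) = -√(19440 - 15139) = -√4301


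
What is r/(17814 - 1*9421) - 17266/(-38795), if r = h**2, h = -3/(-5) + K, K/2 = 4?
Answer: 738914081/1628032175 ≈ 0.45387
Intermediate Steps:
K = 8 (K = 2*4 = 8)
h = 43/5 (h = -3/(-5) + 8 = -3*(-1/5) + 8 = 3/5 + 8 = 43/5 ≈ 8.6000)
r = 1849/25 (r = (43/5)**2 = 1849/25 ≈ 73.960)
r/(17814 - 1*9421) - 17266/(-38795) = 1849/(25*(17814 - 1*9421)) - 17266/(-38795) = 1849/(25*(17814 - 9421)) - 17266*(-1/38795) = (1849/25)/8393 + 17266/38795 = (1849/25)*(1/8393) + 17266/38795 = 1849/209825 + 17266/38795 = 738914081/1628032175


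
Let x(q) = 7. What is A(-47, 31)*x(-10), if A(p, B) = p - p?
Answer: 0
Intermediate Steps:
A(p, B) = 0
A(-47, 31)*x(-10) = 0*7 = 0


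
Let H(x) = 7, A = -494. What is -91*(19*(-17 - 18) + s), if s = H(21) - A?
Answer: 14924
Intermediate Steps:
s = 501 (s = 7 - 1*(-494) = 7 + 494 = 501)
-91*(19*(-17 - 18) + s) = -91*(19*(-17 - 18) + 501) = -91*(19*(-35) + 501) = -91*(-665 + 501) = -91*(-164) = 14924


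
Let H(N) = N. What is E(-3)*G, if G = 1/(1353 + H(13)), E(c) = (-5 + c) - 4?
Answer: -6/683 ≈ -0.0087848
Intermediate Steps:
E(c) = -9 + c
G = 1/1366 (G = 1/(1353 + 13) = 1/1366 ≈ 0.00073206)
E(-3)*G = (-9 - 3)*(1/1366) = -12*1/1366 = -6/683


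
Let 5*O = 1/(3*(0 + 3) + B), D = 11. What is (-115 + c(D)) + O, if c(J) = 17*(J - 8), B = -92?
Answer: -26561/415 ≈ -64.002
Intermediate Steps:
c(J) = -136 + 17*J (c(J) = 17*(-8 + J) = -136 + 17*J)
O = -1/415 (O = 1/(5*(3*(0 + 3) - 92)) = 1/(5*(3*3 - 92)) = 1/(5*(9 - 92)) = (1/5)/(-83) = (1/5)*(-1/83) = -1/415 ≈ -0.0024096)
(-115 + c(D)) + O = (-115 + (-136 + 17*11)) - 1/415 = (-115 + (-136 + 187)) - 1/415 = (-115 + 51) - 1/415 = -64 - 1/415 = -26561/415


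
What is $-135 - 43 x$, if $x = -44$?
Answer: $1757$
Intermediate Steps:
$-135 - 43 x = -135 - -1892 = -135 + 1892 = 1757$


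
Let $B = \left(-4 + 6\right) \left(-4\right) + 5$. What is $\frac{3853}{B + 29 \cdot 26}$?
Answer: $\frac{3853}{751} \approx 5.1305$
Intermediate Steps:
$B = -3$ ($B = 2 \left(-4\right) + 5 = -8 + 5 = -3$)
$\frac{3853}{B + 29 \cdot 26} = \frac{3853}{-3 + 29 \cdot 26} = \frac{3853}{-3 + 754} = \frac{3853}{751}$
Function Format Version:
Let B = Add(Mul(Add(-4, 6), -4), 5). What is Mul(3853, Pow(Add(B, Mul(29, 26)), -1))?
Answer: Rational(3853, 751) ≈ 5.1305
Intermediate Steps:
B = -3 (B = Add(Mul(2, -4), 5) = Add(-8, 5) = -3)
Mul(3853, Pow(Add(B, Mul(29, 26)), -1)) = Mul(3853, Pow(Add(-3, Mul(29, 26)), -1)) = Mul(3853, Pow(Add(-3, 754), -1)) = Mul(3853, Pow(751, -1)) = Mul(3853, Rational(1, 751)) = Rational(3853, 751)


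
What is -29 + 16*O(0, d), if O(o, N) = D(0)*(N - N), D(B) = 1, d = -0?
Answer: -29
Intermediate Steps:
d = 0 (d = -3*0 = 0)
O(o, N) = 0 (O(o, N) = 1*(N - N) = 1*0 = 0)
-29 + 16*O(0, d) = -29 + 16*0 = -29 + 0 = -29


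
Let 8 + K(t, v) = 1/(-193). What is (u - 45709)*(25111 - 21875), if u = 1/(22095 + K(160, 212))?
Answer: -315263850289706/2131395 ≈ -1.4791e+8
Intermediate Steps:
K(t, v) = -1545/193 (K(t, v) = -8 + 1/(-193) = -8 - 1/193 = -1545/193)
u = 193/4262790 (u = 1/(22095 - 1545/193) = 1/(4262790/193) = 193/4262790 ≈ 4.5275e-5)
(u - 45709)*(25111 - 21875) = (193/4262790 - 45709)*(25111 - 21875) = -194847867917/4262790*3236 = -315263850289706/2131395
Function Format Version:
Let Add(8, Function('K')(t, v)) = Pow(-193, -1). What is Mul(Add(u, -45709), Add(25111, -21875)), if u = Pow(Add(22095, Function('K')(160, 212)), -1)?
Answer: Rational(-315263850289706, 2131395) ≈ -1.4791e+8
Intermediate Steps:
Function('K')(t, v) = Rational(-1545, 193) (Function('K')(t, v) = Add(-8, Pow(-193, -1)) = Add(-8, Rational(-1, 193)) = Rational(-1545, 193))
u = Rational(193, 4262790) (u = Pow(Add(22095, Rational(-1545, 193)), -1) = Pow(Rational(4262790, 193), -1) = Rational(193, 4262790) ≈ 4.5275e-5)
Mul(Add(u, -45709), Add(25111, -21875)) = Mul(Add(Rational(193, 4262790), -45709), Add(25111, -21875)) = Mul(Rational(-194847867917, 4262790), 3236) = Rational(-315263850289706, 2131395)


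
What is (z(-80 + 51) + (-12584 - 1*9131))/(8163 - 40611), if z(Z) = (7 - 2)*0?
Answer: 21715/32448 ≈ 0.66922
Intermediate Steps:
z(Z) = 0 (z(Z) = 5*0 = 0)
(z(-80 + 51) + (-12584 - 1*9131))/(8163 - 40611) = (0 + (-12584 - 1*9131))/(8163 - 40611) = (0 + (-12584 - 9131))/(-32448) = (0 - 21715)*(-1/32448) = -21715*(-1/32448) = 21715/32448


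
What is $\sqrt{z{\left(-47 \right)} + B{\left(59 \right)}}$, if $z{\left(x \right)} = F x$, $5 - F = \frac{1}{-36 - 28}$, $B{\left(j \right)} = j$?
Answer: $\frac{i \sqrt{11311}}{8} \approx 13.294 i$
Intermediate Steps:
$F = \frac{321}{64}$ ($F = 5 - \frac{1}{-36 - 28} = 5 - \frac{1}{-64} = 5 - - \frac{1}{64} = 5 + \frac{1}{64} = \frac{321}{64} \approx 5.0156$)
$z{\left(x \right)} = \frac{321 x}{64}$
$\sqrt{z{\left(-47 \right)} + B{\left(59 \right)}} = \sqrt{\frac{321}{64} \left(-47\right) + 59} = \sqrt{- \frac{15087}{64} + 59} = \sqrt{- \frac{11311}{64}} = \frac{i \sqrt{11311}}{8}$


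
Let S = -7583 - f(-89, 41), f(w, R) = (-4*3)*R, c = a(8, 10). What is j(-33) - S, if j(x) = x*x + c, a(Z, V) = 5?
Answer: 8185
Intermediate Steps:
c = 5
f(w, R) = -12*R
j(x) = 5 + x**2 (j(x) = x*x + 5 = x**2 + 5 = 5 + x**2)
S = -7091 (S = -7583 - (-12)*41 = -7583 - 1*(-492) = -7583 + 492 = -7091)
j(-33) - S = (5 + (-33)**2) - 1*(-7091) = (5 + 1089) + 7091 = 1094 + 7091 = 8185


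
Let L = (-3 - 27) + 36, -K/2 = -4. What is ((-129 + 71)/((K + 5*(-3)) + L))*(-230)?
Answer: -13340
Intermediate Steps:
K = 8 (K = -2*(-4) = 8)
L = 6 (L = -30 + 36 = 6)
((-129 + 71)/((K + 5*(-3)) + L))*(-230) = ((-129 + 71)/((8 + 5*(-3)) + 6))*(-230) = -58/((8 - 15) + 6)*(-230) = -58/(-7 + 6)*(-230) = -58/(-1)*(-230) = -58*(-1)*(-230) = 58*(-230) = -13340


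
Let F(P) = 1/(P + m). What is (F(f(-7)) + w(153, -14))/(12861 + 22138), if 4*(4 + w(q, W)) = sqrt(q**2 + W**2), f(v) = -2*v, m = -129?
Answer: -461/4024885 + sqrt(23605)/139996 ≈ 0.00098292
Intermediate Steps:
w(q, W) = -4 + sqrt(W**2 + q**2)/4 (w(q, W) = -4 + sqrt(q**2 + W**2)/4 = -4 + sqrt(W**2 + q**2)/4)
F(P) = 1/(-129 + P) (F(P) = 1/(P - 129) = 1/(-129 + P))
(F(f(-7)) + w(153, -14))/(12861 + 22138) = (1/(-129 - 2*(-7)) + (-4 + sqrt((-14)**2 + 153**2)/4))/(12861 + 22138) = (1/(-129 + 14) + (-4 + sqrt(196 + 23409)/4))/34999 = (1/(-115) + (-4 + sqrt(23605)/4))*(1/34999) = (-1/115 + (-4 + sqrt(23605)/4))*(1/34999) = (-461/115 + sqrt(23605)/4)*(1/34999) = -461/4024885 + sqrt(23605)/139996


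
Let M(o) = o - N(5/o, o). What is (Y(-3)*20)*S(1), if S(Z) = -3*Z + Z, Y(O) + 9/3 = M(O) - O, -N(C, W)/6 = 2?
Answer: -360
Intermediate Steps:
N(C, W) = -12 (N(C, W) = -6*2 = -12)
M(o) = 12 + o (M(o) = o - 1*(-12) = o + 12 = 12 + o)
Y(O) = 9 (Y(O) = -3 + ((12 + O) - O) = -3 + 12 = 9)
S(Z) = -2*Z
(Y(-3)*20)*S(1) = (9*20)*(-2*1) = 180*(-2) = -360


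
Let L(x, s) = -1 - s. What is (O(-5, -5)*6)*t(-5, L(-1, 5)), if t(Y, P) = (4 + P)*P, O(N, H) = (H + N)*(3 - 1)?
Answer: -1440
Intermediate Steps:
O(N, H) = 2*H + 2*N (O(N, H) = (H + N)*2 = 2*H + 2*N)
t(Y, P) = P*(4 + P)
(O(-5, -5)*6)*t(-5, L(-1, 5)) = ((2*(-5) + 2*(-5))*6)*((-1 - 1*5)*(4 + (-1 - 1*5))) = ((-10 - 10)*6)*((-1 - 5)*(4 + (-1 - 5))) = (-20*6)*(-6*(4 - 6)) = -(-720)*(-2) = -120*12 = -1440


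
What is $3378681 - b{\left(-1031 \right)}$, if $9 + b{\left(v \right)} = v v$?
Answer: $2315729$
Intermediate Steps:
$b{\left(v \right)} = -9 + v^{2}$ ($b{\left(v \right)} = -9 + v v = -9 + v^{2}$)
$3378681 - b{\left(-1031 \right)} = 3378681 - \left(-9 + \left(-1031\right)^{2}\right) = 3378681 - \left(-9 + 1062961\right) = 3378681 - 1062952 = 2315729$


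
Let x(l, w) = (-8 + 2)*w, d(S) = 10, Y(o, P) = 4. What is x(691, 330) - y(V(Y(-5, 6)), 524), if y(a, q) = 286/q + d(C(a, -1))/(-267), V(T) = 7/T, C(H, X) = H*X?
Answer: -138544481/69954 ≈ -1980.5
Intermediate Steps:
x(l, w) = -6*w
y(a, q) = -10/267 + 286/q (y(a, q) = 286/q + 10/(-267) = 286/q + 10*(-1/267) = 286/q - 10/267 = -10/267 + 286/q)
x(691, 330) - y(V(Y(-5, 6)), 524) = -6*330 - (-10/267 + 286/524) = -1980 - (-10/267 + 286*(1/524)) = -1980 - (-10/267 + 143/262) = -1980 - 1*35561/69954 = -1980 - 35561/69954 = -138544481/69954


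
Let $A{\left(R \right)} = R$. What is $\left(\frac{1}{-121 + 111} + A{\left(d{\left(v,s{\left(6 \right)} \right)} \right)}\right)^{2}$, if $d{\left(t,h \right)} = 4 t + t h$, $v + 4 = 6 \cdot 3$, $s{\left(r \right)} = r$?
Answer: $\frac{1957201}{100} \approx 19572.0$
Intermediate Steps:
$v = 14$ ($v = -4 + 6 \cdot 3 = -4 + 18 = 14$)
$d{\left(t,h \right)} = 4 t + h t$
$\left(\frac{1}{-121 + 111} + A{\left(d{\left(v,s{\left(6 \right)} \right)} \right)}\right)^{2} = \left(\frac{1}{-121 + 111} + 14 \left(4 + 6\right)\right)^{2} = \left(\frac{1}{-10} + 14 \cdot 10\right)^{2} = \left(- \frac{1}{10} + 140\right)^{2} = \left(\frac{1399}{10}\right)^{2} = \frac{1957201}{100}$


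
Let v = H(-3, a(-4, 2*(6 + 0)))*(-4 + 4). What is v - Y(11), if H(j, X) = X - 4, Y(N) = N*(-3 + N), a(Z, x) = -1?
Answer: -88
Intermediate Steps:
H(j, X) = -4 + X
v = 0 (v = (-4 - 1)*(-4 + 4) = -5*0 = 0)
v - Y(11) = 0 - 11*(-3 + 11) = 0 - 11*8 = 0 - 1*88 = 0 - 88 = -88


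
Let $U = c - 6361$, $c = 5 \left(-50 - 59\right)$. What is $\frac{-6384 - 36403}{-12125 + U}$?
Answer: $\frac{42787}{19031} \approx 2.2483$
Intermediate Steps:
$c = -545$ ($c = 5 \left(-109\right) = -545$)
$U = -6906$ ($U = -545 - 6361 = -6906$)
$\frac{-6384 - 36403}{-12125 + U} = \frac{-6384 - 36403}{-12125 - 6906} = - \frac{42787}{-19031} = \left(-42787\right) \left(- \frac{1}{19031}\right) = \frac{42787}{19031}$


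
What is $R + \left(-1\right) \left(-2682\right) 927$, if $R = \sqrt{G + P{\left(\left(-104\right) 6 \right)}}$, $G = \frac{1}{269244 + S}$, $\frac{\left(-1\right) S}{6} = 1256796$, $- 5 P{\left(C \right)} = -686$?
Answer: $2486214 + \frac{\sqrt{559758824317605}}{2019870} \approx 2.4862 \cdot 10^{6}$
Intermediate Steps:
$P{\left(C \right)} = \frac{686}{5}$ ($P{\left(C \right)} = \left(- \frac{1}{5}\right) \left(-686\right) = \frac{686}{5}$)
$S = -7540776$ ($S = \left(-6\right) 1256796 = -7540776$)
$G = - \frac{1}{7271532}$ ($G = \frac{1}{269244 - 7540776} = \frac{1}{-7271532} = - \frac{1}{7271532} \approx -1.3752 \cdot 10^{-7}$)
$R = \frac{\sqrt{559758824317605}}{2019870}$ ($R = \sqrt{- \frac{1}{7271532} + \frac{686}{5}} = \sqrt{\frac{4988270947}{36357660}} = \frac{\sqrt{559758824317605}}{2019870} \approx 11.713$)
$R + \left(-1\right) \left(-2682\right) 927 = \frac{\sqrt{559758824317605}}{2019870} + \left(-1\right) \left(-2682\right) 927 = \frac{\sqrt{559758824317605}}{2019870} + 2682 \cdot 927 = \frac{\sqrt{559758824317605}}{2019870} + 2486214 = 2486214 + \frac{\sqrt{559758824317605}}{2019870}$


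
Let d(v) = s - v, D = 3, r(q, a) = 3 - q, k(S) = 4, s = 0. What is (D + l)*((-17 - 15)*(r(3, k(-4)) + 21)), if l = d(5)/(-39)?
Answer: -27328/13 ≈ -2102.2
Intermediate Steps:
d(v) = -v (d(v) = 0 - v = -v)
l = 5/39 (l = -1*5/(-39) = -5*(-1/39) = 5/39 ≈ 0.12821)
(D + l)*((-17 - 15)*(r(3, k(-4)) + 21)) = (3 + 5/39)*((-17 - 15)*((3 - 1*3) + 21)) = 122*(-32*((3 - 3) + 21))/39 = 122*(-32*(0 + 21))/39 = 122*(-32*21)/39 = (122/39)*(-672) = -27328/13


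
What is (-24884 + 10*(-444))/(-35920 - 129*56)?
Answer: 7331/10786 ≈ 0.67968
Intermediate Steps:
(-24884 + 10*(-444))/(-35920 - 129*56) = (-24884 - 4440)/(-35920 - 7224) = -29324/(-43144) = -29324*(-1/43144) = 7331/10786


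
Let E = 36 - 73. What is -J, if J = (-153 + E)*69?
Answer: 13110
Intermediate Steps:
E = -37
J = -13110 (J = (-153 - 37)*69 = -190*69 = -13110)
-J = -1*(-13110) = 13110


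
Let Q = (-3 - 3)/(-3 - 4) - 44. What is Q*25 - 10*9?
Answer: -8180/7 ≈ -1168.6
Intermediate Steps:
Q = -302/7 (Q = -6/(-7) - 44 = -⅐*(-6) - 44 = 6/7 - 44 = -302/7 ≈ -43.143)
Q*25 - 10*9 = -302/7*25 - 10*9 = -7550/7 - 90 = -8180/7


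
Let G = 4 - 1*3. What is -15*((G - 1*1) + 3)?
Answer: -45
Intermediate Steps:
G = 1 (G = 4 - 3 = 1)
-15*((G - 1*1) + 3) = -15*((1 - 1*1) + 3) = -15*((1 - 1) + 3) = -15*(0 + 3) = -15*3 = -45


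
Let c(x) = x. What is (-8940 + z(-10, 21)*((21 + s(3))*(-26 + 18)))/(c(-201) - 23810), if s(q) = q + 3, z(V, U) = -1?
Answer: 8724/24011 ≈ 0.36333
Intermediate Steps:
s(q) = 3 + q
(-8940 + z(-10, 21)*((21 + s(3))*(-26 + 18)))/(c(-201) - 23810) = (-8940 - (21 + (3 + 3))*(-26 + 18))/(-201 - 23810) = (-8940 - (21 + 6)*(-8))/(-24011) = (-8940 - 27*(-8))*(-1/24011) = (-8940 - 1*(-216))*(-1/24011) = (-8940 + 216)*(-1/24011) = -8724*(-1/24011) = 8724/24011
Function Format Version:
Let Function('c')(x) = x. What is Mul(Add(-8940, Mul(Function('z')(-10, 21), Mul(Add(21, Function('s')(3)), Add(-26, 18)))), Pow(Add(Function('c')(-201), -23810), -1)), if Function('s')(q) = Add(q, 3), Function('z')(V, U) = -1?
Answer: Rational(8724, 24011) ≈ 0.36333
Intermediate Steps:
Function('s')(q) = Add(3, q)
Mul(Add(-8940, Mul(Function('z')(-10, 21), Mul(Add(21, Function('s')(3)), Add(-26, 18)))), Pow(Add(Function('c')(-201), -23810), -1)) = Mul(Add(-8940, Mul(-1, Mul(Add(21, Add(3, 3)), Add(-26, 18)))), Pow(Add(-201, -23810), -1)) = Mul(Add(-8940, Mul(-1, Mul(Add(21, 6), -8))), Pow(-24011, -1)) = Mul(Add(-8940, Mul(-1, Mul(27, -8))), Rational(-1, 24011)) = Mul(Add(-8940, Mul(-1, -216)), Rational(-1, 24011)) = Mul(Add(-8940, 216), Rational(-1, 24011)) = Mul(-8724, Rational(-1, 24011)) = Rational(8724, 24011)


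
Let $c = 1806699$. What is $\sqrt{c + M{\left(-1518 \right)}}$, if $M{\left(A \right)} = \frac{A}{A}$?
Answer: $10 \sqrt{18067} \approx 1344.1$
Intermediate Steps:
$M{\left(A \right)} = 1$
$\sqrt{c + M{\left(-1518 \right)}} = \sqrt{1806699 + 1} = \sqrt{1806700} = 10 \sqrt{18067}$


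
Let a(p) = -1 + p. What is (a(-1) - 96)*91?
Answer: -8918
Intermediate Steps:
(a(-1) - 96)*91 = ((-1 - 1) - 96)*91 = (-2 - 96)*91 = -98*91 = -8918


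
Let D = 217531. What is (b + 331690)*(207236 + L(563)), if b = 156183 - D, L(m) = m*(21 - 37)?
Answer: 53589353976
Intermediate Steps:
L(m) = -16*m (L(m) = m*(-16) = -16*m)
b = -61348 (b = 156183 - 1*217531 = 156183 - 217531 = -61348)
(b + 331690)*(207236 + L(563)) = (-61348 + 331690)*(207236 - 16*563) = 270342*(207236 - 9008) = 270342*198228 = 53589353976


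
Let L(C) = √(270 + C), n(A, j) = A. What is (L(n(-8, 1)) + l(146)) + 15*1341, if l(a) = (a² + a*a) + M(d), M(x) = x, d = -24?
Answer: 62723 + √262 ≈ 62739.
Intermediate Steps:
l(a) = -24 + 2*a² (l(a) = (a² + a*a) - 24 = (a² + a²) - 24 = 2*a² - 24 = -24 + 2*a²)
(L(n(-8, 1)) + l(146)) + 15*1341 = (√(270 - 8) + (-24 + 2*146²)) + 15*1341 = (√262 + (-24 + 2*21316)) + 20115 = (√262 + (-24 + 42632)) + 20115 = (√262 + 42608) + 20115 = (42608 + √262) + 20115 = 62723 + √262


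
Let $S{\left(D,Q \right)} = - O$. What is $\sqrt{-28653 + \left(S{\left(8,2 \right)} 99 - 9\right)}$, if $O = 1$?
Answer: $i \sqrt{28761} \approx 169.59 i$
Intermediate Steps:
$S{\left(D,Q \right)} = -1$ ($S{\left(D,Q \right)} = \left(-1\right) 1 = -1$)
$\sqrt{-28653 + \left(S{\left(8,2 \right)} 99 - 9\right)} = \sqrt{-28653 - 108} = \sqrt{-28761} = i \sqrt{28761}$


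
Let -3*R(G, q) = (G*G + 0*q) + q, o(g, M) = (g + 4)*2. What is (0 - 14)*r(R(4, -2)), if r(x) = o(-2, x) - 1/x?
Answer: -59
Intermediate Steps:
o(g, M) = 8 + 2*g (o(g, M) = (4 + g)*2 = 8 + 2*g)
R(G, q) = -q/3 - G**2/3 (R(G, q) = -((G*G + 0*q) + q)/3 = -((G**2 + 0) + q)/3 = -(G**2 + q)/3 = -(q + G**2)/3 = -q/3 - G**2/3)
r(x) = 4 - 1/x (r(x) = (8 + 2*(-2)) - 1/x = (8 - 4) - 1/x = 4 - 1/x)
(0 - 14)*r(R(4, -2)) = (0 - 14)*(4 - 1/(-1/3*(-2) - 1/3*4**2)) = -14*(4 - 1/(2/3 - 1/3*16)) = -14*(4 - 1/(2/3 - 16/3)) = -14*(4 - 1/(-14/3)) = -14*(4 - 1*(-3/14)) = -14*(4 + 3/14) = -14*59/14 = -59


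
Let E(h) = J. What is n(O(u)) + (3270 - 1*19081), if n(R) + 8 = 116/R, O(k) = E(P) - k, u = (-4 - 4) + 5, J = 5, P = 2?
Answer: -31609/2 ≈ -15805.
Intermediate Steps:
E(h) = 5
u = -3 (u = -8 + 5 = -3)
O(k) = 5 - k
n(R) = -8 + 116/R
n(O(u)) + (3270 - 1*19081) = (-8 + 116/(5 - 1*(-3))) + (3270 - 1*19081) = (-8 + 116/(5 + 3)) + (3270 - 19081) = (-8 + 116/8) - 15811 = (-8 + 116*(⅛)) - 15811 = (-8 + 29/2) - 15811 = 13/2 - 15811 = -31609/2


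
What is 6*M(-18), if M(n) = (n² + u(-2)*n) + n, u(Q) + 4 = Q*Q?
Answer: 1836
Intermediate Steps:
u(Q) = -4 + Q² (u(Q) = -4 + Q*Q = -4 + Q²)
M(n) = n + n² (M(n) = (n² + (-4 + (-2)²)*n) + n = (n² + (-4 + 4)*n) + n = (n² + 0*n) + n = (n² + 0) + n = n² + n = n + n²)
6*M(-18) = 6*(-18*(1 - 18)) = 6*(-18*(-17)) = 6*306 = 1836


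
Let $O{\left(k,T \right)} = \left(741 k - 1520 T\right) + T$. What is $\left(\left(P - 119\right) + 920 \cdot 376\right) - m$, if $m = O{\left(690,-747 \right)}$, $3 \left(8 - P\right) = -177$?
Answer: $-1300115$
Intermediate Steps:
$P = 67$ ($P = 8 - -59 = 8 + 59 = 67$)
$O{\left(k,T \right)} = - 1519 T + 741 k$ ($O{\left(k,T \right)} = \left(- 1520 T + 741 k\right) + T = - 1519 T + 741 k$)
$m = 1645983$ ($m = \left(-1519\right) \left(-747\right) + 741 \cdot 690 = 1134693 + 511290 = 1645983$)
$\left(\left(P - 119\right) + 920 \cdot 376\right) - m = \left(\left(67 - 119\right) + 920 \cdot 376\right) - 1645983 = \left(\left(67 - 119\right) + 345920\right) - 1645983 = \left(-52 + 345920\right) - 1645983 = 345868 - 1645983 = -1300115$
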